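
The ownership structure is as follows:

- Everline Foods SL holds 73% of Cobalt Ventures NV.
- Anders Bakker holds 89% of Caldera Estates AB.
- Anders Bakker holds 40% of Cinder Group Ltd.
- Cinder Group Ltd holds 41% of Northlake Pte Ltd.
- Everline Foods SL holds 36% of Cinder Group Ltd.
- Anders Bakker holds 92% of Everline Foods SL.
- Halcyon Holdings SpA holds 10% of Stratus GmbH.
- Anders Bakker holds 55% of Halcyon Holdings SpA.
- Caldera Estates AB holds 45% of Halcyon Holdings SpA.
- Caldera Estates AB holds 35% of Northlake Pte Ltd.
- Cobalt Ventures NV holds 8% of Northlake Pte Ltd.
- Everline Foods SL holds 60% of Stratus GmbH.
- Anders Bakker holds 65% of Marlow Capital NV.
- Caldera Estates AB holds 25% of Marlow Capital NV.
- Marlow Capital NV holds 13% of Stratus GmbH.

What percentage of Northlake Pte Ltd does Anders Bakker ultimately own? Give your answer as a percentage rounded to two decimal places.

66.50%

Anders reaches Northlake along 4 paths.
Via Caldera: 89% × 35% = 31.15%.
Via Everline → Cobalt: 92% × 73% × 8% = 5.3728%.
Via Everline → Cinder: 92% × 36% × 41% = 13.5792%.
Via Cinder: 40% × 41% = 16.4%.
Total: 31.15% + 5.3728% + 13.5792% + 16.4% = 66.502%.
Rounded: 66.50%.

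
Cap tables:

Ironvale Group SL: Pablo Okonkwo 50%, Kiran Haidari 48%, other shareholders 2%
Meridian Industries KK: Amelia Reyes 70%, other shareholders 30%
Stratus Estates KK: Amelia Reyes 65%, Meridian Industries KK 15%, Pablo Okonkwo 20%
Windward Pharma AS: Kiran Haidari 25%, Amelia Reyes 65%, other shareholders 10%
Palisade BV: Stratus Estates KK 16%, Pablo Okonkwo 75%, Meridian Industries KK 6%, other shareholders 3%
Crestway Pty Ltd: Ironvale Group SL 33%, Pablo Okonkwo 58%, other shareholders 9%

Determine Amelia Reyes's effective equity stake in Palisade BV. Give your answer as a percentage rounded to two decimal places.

Amelia reaches Palisade along 3 paths.
Via Stratus: 65% × 16% = 10.4%.
Via Meridian → Stratus: 70% × 15% × 16% = 1.68%.
Via Meridian: 70% × 6% = 4.2%.
Total: 10.4% + 1.68% + 4.2% = 16.28%.

16.28%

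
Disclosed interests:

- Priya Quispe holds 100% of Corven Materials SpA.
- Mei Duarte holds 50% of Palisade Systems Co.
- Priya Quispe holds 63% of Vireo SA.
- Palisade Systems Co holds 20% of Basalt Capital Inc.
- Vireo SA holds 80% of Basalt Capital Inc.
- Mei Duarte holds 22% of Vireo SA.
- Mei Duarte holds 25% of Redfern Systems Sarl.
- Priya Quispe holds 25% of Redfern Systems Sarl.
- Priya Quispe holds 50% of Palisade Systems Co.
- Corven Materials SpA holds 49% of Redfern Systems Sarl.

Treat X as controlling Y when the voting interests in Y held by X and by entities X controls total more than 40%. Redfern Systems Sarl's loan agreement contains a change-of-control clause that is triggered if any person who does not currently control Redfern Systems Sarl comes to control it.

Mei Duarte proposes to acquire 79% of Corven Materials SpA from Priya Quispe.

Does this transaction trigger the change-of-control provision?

Yes

The purchase adds only to Mei's holdings (Priya's stake shrinks), so Mei is the only person who could newly come to control Redfern.
Mei holds 50% of Palisade, so Mei controls Palisade.
In Redfern, Mei's side holds only 25%, not > 40%.
So before the transaction, Mei does not control Redfern.
After the purchase, Mei holds 79% of Corven directly, and Priya's stake falls to 21%.
Mei holds 79% of Corven, so Mei controls Corven.
Corven and Mei together hold 49% + 25% = 74% of Redfern, so Mei controls Redfern.
Mei did not control Redfern before and does after, so the clause is triggered.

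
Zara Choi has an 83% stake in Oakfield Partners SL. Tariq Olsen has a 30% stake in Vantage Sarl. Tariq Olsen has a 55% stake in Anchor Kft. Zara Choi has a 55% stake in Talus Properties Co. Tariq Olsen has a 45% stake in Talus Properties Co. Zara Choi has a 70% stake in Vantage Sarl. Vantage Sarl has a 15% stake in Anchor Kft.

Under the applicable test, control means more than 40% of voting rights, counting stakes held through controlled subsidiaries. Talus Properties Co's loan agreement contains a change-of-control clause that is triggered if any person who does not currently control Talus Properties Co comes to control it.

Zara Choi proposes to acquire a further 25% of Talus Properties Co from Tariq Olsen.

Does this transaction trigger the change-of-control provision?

The purchase adds only to Zara's holdings (Tariq's stake shrinks), so Zara is the only person who could newly come to control Talus.
Zara holds 55% of Talus, so Zara controls Talus.
So Zara already controls Talus before the transaction.
After the purchase, Zara's direct stake in Talus rises to 55% + 25% = 80%, and Tariq's stake falls to 20%.
Zara controlled Talus already, so this is not a new person acquiring control; every other person's position is unchanged or reduced.
No new person acquires control, so the clause is not triggered.

No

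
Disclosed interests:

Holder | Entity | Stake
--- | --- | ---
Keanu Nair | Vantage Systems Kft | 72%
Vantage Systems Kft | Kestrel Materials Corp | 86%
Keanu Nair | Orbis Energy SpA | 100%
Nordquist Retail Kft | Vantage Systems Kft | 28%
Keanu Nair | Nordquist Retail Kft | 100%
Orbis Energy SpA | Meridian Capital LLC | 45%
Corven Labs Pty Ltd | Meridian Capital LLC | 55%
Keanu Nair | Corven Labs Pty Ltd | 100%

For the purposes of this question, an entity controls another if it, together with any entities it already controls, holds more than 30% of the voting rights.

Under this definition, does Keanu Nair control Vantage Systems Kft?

Keanu holds 100% of Nordquist, so Keanu controls Nordquist.
Nordquist and Keanu together hold 28% + 72% = 100% of Vantage, so Keanu controls Vantage.

Yes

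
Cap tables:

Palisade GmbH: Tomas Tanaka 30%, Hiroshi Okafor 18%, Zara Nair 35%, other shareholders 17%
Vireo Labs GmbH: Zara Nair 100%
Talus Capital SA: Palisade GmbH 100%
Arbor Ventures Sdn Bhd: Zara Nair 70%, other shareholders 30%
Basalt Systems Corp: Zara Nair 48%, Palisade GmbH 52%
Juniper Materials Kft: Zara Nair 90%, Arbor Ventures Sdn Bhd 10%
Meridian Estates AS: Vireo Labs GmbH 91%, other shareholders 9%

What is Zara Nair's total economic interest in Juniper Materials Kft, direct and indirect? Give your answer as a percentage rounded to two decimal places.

Zara reaches Juniper along 2 paths.
Direct stake: 90% = 90%.
Via Arbor: 70% × 10% = 7%.
Total: 90% + 7% = 97%.
Rounded: 97.00%.

97.00%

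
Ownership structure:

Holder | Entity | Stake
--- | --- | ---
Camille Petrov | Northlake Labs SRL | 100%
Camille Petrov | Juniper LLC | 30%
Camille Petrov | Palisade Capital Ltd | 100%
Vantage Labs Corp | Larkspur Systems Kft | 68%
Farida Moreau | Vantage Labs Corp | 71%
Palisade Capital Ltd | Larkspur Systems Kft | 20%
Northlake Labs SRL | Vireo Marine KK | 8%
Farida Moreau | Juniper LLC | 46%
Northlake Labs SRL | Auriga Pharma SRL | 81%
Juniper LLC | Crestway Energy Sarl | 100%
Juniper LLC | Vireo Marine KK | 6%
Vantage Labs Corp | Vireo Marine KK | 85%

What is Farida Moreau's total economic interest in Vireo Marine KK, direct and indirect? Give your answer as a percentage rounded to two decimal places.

Farida reaches Vireo along 2 paths.
Via Juniper: 46% × 6% = 2.76%.
Via Vantage: 71% × 85% = 60.35%.
Total: 2.76% + 60.35% = 63.11%.

63.11%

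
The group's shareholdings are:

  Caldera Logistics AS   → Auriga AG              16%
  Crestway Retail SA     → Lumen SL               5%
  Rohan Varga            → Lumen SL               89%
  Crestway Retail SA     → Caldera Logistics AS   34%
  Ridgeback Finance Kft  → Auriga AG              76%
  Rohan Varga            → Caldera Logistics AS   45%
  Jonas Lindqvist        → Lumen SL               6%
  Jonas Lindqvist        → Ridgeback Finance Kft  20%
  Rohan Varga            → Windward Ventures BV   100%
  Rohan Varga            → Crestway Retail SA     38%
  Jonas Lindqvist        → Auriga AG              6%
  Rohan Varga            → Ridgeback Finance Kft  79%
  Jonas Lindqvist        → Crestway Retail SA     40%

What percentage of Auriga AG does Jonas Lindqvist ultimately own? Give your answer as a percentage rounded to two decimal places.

23.38%

Jonas reaches Auriga along 3 paths.
Via Crestway → Caldera: 40% × 34% × 16% = 2.176%.
Via Ridgeback: 20% × 76% = 15.2%.
Direct stake: 6% = 6%.
Total: 2.176% + 15.2% + 6% = 23.376%.
Rounded: 23.38%.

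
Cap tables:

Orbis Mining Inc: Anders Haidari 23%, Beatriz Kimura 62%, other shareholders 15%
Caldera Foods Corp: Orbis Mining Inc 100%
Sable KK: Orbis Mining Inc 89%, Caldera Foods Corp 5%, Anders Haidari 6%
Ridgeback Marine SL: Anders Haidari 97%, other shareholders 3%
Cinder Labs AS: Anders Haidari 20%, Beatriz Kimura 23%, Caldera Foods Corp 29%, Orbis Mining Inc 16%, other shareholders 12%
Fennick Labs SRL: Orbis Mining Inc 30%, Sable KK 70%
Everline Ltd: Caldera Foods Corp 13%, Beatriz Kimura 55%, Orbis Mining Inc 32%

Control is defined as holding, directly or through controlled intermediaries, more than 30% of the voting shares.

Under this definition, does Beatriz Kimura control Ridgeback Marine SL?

No

Beatriz holds 62% of Orbis, so Beatriz controls Orbis.
Orbis holds 100% of Caldera, so Beatriz controls Caldera.
Orbis and Caldera together hold 89% + 5% = 94% of Sable, so Beatriz controls Sable.
Beatriz and Caldera and Orbis together hold 23% + 29% + 16% = 68% of Cinder, so Beatriz controls Cinder.
Orbis and Sable together hold 30% + 70% = 100% of Fennick, so Beatriz controls Fennick.
Caldera and Beatriz and Orbis together hold 13% + 55% + 32% = 100% of Everline, so Beatriz controls Everline.
Neither Beatriz nor any entity Beatriz controls holds any voting interest in Ridgeback.
So Beatriz does not control Ridgeback.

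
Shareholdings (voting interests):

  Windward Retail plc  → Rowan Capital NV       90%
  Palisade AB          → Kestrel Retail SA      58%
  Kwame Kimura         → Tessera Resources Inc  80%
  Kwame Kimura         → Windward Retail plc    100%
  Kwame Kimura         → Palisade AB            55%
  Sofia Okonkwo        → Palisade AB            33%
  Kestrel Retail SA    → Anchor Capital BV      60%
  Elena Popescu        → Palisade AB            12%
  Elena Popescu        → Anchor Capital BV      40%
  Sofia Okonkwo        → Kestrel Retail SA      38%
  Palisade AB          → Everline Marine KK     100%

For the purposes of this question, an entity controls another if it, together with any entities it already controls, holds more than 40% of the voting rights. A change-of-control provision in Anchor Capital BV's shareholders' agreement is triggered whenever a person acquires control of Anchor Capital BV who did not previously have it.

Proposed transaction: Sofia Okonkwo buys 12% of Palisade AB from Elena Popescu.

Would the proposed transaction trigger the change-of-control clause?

Yes

The purchase adds only to Sofia's holdings (Elena's stake shrinks), so Sofia is the only person who could newly come to control Anchor.
Sofia's largest direct stake is 38% in Kestrel, which does not meet the threshold, so Sofia controls no company.
Neither Sofia nor any entity Sofia controls holds any voting interest in Anchor.
So before the transaction, Sofia does not control Anchor.
After the purchase, Sofia's direct stake in Palisade rises to 33% + 12% = 45%, and Elena's stake falls to 0%.
Sofia holds 45% of Palisade, so Sofia controls Palisade.
Sofia and Palisade together hold 38% + 58% = 96% of Kestrel, so Sofia controls Kestrel.
Kestrel holds 60% of Anchor, so Sofia controls Anchor.
Sofia did not control Anchor before and does after, so the clause is triggered.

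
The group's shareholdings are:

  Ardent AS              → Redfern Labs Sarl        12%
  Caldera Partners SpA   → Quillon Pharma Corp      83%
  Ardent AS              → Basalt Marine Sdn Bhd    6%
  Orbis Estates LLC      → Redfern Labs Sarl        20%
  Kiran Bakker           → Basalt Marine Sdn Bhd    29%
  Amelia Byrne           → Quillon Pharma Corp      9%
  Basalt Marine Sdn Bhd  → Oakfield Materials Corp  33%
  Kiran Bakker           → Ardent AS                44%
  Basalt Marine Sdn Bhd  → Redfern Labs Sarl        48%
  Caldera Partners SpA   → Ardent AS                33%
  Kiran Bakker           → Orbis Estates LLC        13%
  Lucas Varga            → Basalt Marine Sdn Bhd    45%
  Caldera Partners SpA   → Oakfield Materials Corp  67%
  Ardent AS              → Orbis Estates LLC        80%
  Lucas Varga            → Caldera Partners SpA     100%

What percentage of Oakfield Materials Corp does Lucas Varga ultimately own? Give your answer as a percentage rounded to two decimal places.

Lucas reaches Oakfield along 3 paths.
Via Caldera: 100% × 67% = 67%.
Via Basalt: 45% × 33% = 14.85%.
Via Caldera → Ardent → Basalt: 100% × 33% × 6% × 33% = 0.6534%.
Total: 67% + 14.85% + 0.6534% = 82.5034%.
Rounded: 82.50%.

82.50%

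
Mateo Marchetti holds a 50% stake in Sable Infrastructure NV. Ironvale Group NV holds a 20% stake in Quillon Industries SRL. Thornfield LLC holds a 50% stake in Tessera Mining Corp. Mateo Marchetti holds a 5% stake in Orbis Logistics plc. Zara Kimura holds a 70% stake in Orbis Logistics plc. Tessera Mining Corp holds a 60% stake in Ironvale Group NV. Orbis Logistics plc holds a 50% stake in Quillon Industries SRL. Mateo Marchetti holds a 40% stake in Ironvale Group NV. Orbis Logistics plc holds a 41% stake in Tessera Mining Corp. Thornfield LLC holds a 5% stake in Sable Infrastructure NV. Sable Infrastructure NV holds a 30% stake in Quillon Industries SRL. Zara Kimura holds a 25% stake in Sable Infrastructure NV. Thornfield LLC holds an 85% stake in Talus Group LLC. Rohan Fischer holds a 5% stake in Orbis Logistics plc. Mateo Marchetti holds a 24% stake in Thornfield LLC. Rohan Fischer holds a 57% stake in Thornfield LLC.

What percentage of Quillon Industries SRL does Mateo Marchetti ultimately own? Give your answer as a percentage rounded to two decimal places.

27.55%

Mateo reaches Quillon along 6 paths.
Via Orbis: 5% × 50% = 2.5%.
Via Sable: 50% × 30% = 15%.
Via Thornfield → Sable: 24% × 5% × 30% = 0.36%.
Via Ironvale: 40% × 20% = 8%.
Via Thornfield → Tessera → Ironvale: 24% × 50% × 60% × 20% = 1.44%.
Via Orbis → Tessera → Ironvale: 5% × 41% × 60% × 20% = 0.246%.
Total: 2.5% + 15% + 0.36% + 8% + 1.44% + 0.246% = 27.546%.
Rounded: 27.55%.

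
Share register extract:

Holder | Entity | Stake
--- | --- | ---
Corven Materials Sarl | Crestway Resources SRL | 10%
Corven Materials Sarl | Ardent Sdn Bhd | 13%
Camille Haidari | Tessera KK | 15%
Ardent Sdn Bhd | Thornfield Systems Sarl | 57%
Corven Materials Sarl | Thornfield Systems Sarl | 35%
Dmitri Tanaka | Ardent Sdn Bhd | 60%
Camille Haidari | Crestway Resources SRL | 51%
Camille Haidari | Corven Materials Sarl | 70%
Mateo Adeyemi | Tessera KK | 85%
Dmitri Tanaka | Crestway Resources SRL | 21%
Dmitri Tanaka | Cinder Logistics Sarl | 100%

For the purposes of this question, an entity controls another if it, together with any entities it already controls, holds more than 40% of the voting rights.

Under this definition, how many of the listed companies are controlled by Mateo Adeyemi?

1

Mateo holds 85% of Tessera, so Mateo controls Tessera.
No other company's threshold is met.
Mateo controls 1 company.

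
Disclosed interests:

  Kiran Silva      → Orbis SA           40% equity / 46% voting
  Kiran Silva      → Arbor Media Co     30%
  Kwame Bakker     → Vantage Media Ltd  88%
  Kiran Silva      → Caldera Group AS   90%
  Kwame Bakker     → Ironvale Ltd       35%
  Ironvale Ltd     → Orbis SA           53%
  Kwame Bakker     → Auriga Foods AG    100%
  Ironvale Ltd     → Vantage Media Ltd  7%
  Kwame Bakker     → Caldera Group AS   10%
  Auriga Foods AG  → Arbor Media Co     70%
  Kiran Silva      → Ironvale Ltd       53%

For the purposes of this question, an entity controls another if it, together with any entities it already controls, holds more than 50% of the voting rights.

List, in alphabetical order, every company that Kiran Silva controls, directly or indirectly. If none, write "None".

Kiran holds 53% of Ironvale, so Kiran controls Ironvale.
Kiran holds 90% of Caldera, so Kiran controls Caldera.
Kiran and Ironvale together hold 46% + 53% = 99% of Orbis, so Kiran controls Orbis.
No other company's threshold is met.

Caldera Group AS, Ironvale Ltd, Orbis SA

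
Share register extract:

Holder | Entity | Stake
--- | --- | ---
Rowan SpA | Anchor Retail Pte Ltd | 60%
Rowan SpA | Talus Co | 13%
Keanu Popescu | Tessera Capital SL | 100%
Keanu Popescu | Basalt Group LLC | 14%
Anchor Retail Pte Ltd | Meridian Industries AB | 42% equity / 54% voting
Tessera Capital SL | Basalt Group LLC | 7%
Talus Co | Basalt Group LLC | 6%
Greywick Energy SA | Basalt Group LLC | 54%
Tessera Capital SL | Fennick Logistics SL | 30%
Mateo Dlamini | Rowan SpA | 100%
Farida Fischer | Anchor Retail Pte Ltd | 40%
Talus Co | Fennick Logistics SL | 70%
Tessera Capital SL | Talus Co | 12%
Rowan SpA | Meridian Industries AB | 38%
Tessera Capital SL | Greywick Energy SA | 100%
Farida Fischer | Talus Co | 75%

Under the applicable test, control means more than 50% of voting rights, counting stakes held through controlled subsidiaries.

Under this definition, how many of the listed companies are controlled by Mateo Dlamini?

Mateo holds 100% of Rowan, so Mateo controls Rowan.
Rowan holds 60% of Anchor, so Mateo controls Anchor.
Rowan and Anchor together hold 38% + 54% = 92% of Meridian, so Mateo controls Meridian.
No other company's threshold is met.
Mateo controls 3 companies.

3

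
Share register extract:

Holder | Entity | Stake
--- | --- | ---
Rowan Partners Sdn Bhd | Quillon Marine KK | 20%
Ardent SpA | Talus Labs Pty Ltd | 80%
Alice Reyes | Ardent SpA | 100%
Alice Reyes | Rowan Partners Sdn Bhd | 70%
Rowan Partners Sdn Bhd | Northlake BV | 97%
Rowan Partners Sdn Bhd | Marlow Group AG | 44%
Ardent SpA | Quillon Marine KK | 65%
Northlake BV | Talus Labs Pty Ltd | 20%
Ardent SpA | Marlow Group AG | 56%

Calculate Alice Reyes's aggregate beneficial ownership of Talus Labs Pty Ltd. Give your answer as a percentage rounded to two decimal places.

Alice reaches Talus along 2 paths.
Via Rowan → Northlake: 70% × 97% × 20% = 13.58%.
Via Ardent: 100% × 80% = 80%.
Total: 13.58% + 80% = 93.58%.

93.58%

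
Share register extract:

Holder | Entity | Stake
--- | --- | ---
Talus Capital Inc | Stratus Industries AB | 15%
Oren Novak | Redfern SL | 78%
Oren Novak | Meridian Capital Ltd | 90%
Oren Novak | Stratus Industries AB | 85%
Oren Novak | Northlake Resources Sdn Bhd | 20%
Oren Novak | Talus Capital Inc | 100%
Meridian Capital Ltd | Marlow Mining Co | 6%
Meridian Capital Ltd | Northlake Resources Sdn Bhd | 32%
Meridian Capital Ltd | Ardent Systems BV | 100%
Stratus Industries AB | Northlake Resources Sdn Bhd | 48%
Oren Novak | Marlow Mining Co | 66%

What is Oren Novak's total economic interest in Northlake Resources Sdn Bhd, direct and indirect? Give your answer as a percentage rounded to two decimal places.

Oren reaches Northlake along 4 paths.
Via Meridian: 90% × 32% = 28.8%.
Direct stake: 20% = 20%.
Via Stratus: 85% × 48% = 40.8%.
Via Talus → Stratus: 100% × 15% × 48% = 7.2%.
Total: 28.8% + 20% + 40.8% + 7.2% = 96.8%.
Rounded: 96.80%.

96.80%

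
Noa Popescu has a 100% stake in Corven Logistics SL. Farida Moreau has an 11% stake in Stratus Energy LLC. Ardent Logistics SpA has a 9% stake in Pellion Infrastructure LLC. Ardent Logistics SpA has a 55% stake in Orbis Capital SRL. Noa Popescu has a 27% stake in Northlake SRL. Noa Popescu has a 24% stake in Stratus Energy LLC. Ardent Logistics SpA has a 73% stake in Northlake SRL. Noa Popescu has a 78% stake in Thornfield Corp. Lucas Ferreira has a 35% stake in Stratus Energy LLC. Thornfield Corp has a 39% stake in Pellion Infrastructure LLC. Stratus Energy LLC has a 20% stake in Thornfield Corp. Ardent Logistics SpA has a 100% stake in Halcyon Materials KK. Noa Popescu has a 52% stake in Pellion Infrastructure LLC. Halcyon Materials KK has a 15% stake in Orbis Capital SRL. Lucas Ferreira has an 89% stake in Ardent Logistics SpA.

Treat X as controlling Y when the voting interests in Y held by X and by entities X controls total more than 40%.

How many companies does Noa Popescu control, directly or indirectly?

Noa holds 78% of Thornfield, so Noa controls Thornfield.
Noa and Thornfield together hold 52% + 39% = 91% of Pellion, so Noa controls Pellion.
Noa holds 100% of Corven, so Noa controls Corven.
No other company's threshold is met.
Noa controls 3 companies.

3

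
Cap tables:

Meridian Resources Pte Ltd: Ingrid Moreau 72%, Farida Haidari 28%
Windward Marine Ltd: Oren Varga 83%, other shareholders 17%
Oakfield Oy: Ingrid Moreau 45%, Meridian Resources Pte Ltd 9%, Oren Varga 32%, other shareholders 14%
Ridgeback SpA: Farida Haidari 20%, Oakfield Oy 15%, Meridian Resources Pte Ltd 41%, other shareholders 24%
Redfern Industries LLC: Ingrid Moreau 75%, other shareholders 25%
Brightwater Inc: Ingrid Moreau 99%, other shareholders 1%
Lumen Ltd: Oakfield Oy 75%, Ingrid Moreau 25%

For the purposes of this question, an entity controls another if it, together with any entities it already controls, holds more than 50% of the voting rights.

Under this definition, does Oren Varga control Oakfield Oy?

Oren holds 83% of Windward, so Oren controls Windward.
In Oakfield, Oren's side holds only 32%, not > 50%.
So Oren does not control Oakfield.

No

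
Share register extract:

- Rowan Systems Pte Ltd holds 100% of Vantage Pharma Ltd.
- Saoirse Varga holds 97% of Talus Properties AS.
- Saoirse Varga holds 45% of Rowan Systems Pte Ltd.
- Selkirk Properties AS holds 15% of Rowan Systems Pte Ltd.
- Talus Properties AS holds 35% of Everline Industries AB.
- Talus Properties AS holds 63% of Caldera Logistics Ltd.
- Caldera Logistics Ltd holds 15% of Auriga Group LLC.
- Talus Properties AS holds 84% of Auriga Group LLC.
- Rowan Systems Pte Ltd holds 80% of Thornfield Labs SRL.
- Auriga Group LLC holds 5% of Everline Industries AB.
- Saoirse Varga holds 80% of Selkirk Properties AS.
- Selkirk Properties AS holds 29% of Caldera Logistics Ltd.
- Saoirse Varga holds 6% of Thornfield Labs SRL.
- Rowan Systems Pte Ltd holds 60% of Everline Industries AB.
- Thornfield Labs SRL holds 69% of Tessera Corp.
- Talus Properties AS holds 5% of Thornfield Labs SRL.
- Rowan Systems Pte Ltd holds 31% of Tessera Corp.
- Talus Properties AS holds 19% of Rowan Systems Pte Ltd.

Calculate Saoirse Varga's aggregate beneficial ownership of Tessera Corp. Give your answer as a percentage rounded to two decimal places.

72.51%

Saoirse reaches Tessera along 8 paths.
Via Rowan: 45% × 31% = 13.95%.
Via Selkirk → Rowan: 80% × 15% × 31% = 3.72%.
Via Talus → Rowan: 97% × 19% × 31% = 5.7133%.
Via Talus → Thornfield: 97% × 5% × 69% = 3.3465%.
Via Rowan → Thornfield: 45% × 80% × 69% = 24.84%.
Via Selkirk → Rowan → Thornfield: 80% × 15% × 80% × 69% = 6.624%.
Via Talus → Rowan → Thornfield: 97% × 19% × 80% × 69% = 10.17336%.
Via Thornfield: 6% × 69% = 4.14%.
Total: 13.95% + 3.72% + 5.7133% + 3.3465% + 24.84% + 6.624% + 10.17336% + 4.14% = 72.50716%.
Rounded: 72.51%.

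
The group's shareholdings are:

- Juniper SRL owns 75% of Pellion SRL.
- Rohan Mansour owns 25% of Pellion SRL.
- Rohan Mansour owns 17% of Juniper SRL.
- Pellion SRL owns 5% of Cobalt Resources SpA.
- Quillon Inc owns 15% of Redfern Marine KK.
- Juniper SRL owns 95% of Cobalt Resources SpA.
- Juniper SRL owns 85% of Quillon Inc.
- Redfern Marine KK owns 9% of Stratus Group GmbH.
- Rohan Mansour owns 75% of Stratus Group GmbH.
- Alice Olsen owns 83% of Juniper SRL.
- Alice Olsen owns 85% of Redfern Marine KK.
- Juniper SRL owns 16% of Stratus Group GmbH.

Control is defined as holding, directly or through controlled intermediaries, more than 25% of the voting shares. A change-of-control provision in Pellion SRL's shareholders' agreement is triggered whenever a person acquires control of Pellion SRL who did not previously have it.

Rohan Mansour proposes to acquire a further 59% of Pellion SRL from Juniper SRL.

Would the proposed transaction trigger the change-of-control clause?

Yes

The purchase adds only to Rohan's holdings (Juniper's stake shrinks), so Rohan is the only person who could newly come to control Pellion.
Rohan holds 75% of Stratus, so Rohan controls Stratus.
In Pellion, Rohan's side holds only 25%, not > 25%.
So before the transaction, Rohan does not control Pellion.
After the purchase, Rohan's direct stake in Pellion rises to 25% + 59% = 84%, and Juniper's stake falls to 16%.
Rohan holds 84% of Pellion, so Rohan controls Pellion.
Rohan did not control Pellion before and does after, so the clause is triggered.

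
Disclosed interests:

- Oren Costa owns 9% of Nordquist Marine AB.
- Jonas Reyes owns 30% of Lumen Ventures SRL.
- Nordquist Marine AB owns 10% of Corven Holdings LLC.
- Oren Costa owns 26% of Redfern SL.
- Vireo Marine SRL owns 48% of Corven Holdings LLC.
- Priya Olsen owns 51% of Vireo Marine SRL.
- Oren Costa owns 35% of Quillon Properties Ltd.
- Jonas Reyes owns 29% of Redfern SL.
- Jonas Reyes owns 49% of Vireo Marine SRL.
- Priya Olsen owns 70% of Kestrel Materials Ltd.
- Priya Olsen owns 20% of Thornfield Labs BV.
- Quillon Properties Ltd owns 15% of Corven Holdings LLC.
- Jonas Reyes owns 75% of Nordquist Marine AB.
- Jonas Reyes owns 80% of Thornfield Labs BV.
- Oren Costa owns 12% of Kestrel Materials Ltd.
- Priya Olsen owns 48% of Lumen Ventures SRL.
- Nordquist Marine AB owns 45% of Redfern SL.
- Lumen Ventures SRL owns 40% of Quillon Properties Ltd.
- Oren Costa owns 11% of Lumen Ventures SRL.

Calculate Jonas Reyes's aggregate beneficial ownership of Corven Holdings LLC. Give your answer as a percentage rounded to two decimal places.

Jonas reaches Corven along 3 paths.
Via Nordquist: 75% × 10% = 7.5%.
Via Vireo: 49% × 48% = 23.52%.
Via Lumen → Quillon: 30% × 40% × 15% = 1.8%.
Total: 7.5% + 23.52% + 1.8% = 32.82%.

32.82%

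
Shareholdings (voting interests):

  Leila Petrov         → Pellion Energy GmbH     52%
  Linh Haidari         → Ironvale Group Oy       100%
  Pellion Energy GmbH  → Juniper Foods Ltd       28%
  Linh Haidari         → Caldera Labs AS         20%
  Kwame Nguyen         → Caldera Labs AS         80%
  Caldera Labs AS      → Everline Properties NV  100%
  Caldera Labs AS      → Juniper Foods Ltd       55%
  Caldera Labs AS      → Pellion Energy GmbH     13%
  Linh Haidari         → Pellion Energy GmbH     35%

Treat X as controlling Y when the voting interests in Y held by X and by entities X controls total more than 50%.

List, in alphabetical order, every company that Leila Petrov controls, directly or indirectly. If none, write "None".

Leila holds 52% of Pellion, so Leila controls Pellion.
No other company's threshold is met.

Pellion Energy GmbH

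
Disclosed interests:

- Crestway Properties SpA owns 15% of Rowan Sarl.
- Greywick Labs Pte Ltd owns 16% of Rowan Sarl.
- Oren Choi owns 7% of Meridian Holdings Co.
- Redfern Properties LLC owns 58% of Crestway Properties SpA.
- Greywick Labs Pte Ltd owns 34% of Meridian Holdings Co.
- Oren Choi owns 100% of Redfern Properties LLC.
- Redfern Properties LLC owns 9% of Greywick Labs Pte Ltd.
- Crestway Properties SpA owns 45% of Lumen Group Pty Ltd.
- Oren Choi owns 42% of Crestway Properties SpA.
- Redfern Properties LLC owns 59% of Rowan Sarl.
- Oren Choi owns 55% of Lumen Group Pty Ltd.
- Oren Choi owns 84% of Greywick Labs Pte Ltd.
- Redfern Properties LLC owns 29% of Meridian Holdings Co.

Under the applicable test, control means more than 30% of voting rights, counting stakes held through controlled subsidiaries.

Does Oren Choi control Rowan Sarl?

Oren holds 100% of Redfern, so Oren controls Redfern.
Oren and Redfern together hold 84% + 9% = 93% of Greywick, so Oren controls Greywick.
Redfern and Oren together hold 58% + 42% = 100% of Crestway, so Oren controls Crestway.
Greywick and Crestway and Redfern together hold 16% + 15% + 59% = 90% of Rowan, so Oren controls Rowan.

Yes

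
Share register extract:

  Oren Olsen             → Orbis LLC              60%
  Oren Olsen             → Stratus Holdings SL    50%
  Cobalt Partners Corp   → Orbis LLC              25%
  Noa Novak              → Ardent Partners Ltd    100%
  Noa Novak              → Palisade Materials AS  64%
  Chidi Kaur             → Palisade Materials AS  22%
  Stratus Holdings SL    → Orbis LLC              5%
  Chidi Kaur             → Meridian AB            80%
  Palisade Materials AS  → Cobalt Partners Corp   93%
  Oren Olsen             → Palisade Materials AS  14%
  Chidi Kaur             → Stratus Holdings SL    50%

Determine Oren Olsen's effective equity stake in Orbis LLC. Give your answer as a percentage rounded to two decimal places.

65.76%

Oren reaches Orbis along 3 paths.
Via Palisade → Cobalt: 14% × 93% × 25% = 3.255%.
Via Stratus: 50% × 5% = 2.5%.
Direct stake: 60% = 60%.
Total: 3.255% + 2.5% + 60% = 65.755%.
Rounded: 65.76%.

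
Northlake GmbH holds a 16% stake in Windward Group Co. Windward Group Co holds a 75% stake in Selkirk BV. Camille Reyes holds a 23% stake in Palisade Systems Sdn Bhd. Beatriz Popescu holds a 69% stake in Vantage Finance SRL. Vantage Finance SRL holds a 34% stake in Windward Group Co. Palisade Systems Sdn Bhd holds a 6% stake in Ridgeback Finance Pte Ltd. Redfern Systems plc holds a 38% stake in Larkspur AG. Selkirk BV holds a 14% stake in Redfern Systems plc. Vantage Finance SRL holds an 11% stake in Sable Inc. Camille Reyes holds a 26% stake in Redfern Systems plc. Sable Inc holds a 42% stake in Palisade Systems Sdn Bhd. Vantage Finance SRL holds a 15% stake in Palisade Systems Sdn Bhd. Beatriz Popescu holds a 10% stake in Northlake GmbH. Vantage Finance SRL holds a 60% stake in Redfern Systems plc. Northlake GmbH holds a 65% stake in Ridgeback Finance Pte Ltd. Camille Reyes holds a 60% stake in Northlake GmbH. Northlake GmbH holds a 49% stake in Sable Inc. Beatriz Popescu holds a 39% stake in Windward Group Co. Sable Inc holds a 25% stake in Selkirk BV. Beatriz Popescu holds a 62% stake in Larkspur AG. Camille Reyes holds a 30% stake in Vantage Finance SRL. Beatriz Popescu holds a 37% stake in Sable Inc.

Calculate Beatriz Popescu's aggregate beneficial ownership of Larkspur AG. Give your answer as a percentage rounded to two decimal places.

Beatriz reaches Larkspur along 8 paths.
Via Vantage → Redfern: 69% × 60% × 38% = 15.732%.
Via Windward → Selkirk → Redfern: 39% × 75% × 14% × 38% = 1.5561%.
Via Vantage → Windward → Selkirk → Redfern: 69% × 34% × 75% × 14% × 38% = 0.936054%.
Via Northlake → Windward → Selkirk → Redfern: 10% × 16% × 75% × 14% × 38% = 0.06384%.
Via Sable → Selkirk → Redfern: 37% × 25% × 14% × 38% = 0.4921%.
Via Northlake → Sable → Selkirk → Redfern: 10% × 49% × 25% × 14% × 38% = 0.06517%.
Via Vantage → Sable → Selkirk → Redfern: 69% × 11% × 25% × 14% × 38% = 0.100947%.
Direct stake: 62% = 62%.
Total: 15.732% + 1.5561% + 0.936054% + 0.06384% + 0.4921% + 0.06517% + 0.100947% + 62% = 80.946211%.
Rounded: 80.95%.

80.95%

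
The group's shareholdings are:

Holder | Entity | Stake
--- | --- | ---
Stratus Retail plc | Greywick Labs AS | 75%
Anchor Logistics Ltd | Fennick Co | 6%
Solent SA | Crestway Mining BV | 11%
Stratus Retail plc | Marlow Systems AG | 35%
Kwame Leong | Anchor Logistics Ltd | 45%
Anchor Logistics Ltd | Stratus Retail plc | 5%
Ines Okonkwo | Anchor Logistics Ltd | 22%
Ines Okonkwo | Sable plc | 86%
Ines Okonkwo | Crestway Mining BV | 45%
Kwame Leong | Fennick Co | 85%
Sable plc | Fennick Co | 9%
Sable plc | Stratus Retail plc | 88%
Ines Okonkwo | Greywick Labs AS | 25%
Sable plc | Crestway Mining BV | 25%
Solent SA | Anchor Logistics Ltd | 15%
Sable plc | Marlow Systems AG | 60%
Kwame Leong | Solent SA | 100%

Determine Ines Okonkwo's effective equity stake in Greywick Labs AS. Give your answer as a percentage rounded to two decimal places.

Ines reaches Greywick along 3 paths.
Direct stake: 25% = 25%.
Via Anchor → Stratus: 22% × 5% × 75% = 0.825%.
Via Sable → Stratus: 86% × 88% × 75% = 56.76%.
Total: 25% + 0.825% + 56.76% = 82.585%.
Rounded: 82.59%.

82.59%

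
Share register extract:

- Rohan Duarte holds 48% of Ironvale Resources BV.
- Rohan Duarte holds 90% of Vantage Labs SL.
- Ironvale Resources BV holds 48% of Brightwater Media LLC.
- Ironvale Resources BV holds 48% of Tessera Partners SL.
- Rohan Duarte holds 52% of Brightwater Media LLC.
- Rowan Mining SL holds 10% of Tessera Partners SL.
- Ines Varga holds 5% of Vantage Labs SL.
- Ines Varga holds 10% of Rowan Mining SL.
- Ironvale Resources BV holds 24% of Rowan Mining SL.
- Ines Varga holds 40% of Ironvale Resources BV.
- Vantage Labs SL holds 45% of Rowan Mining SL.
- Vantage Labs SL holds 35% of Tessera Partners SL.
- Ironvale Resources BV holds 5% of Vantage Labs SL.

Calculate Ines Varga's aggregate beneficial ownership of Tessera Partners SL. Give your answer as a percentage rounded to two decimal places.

Ines reaches Tessera along 7 paths.
Via Ironvale: 40% × 48% = 19.2%.
Via Ironvale → Rowan: 40% × 24% × 10% = 0.96%.
Via Vantage → Rowan: 5% × 45% × 10% = 0.225%.
Via Ironvale → Vantage → Rowan: 40% × 5% × 45% × 10% = 0.09%.
Via Rowan: 10% × 10% = 1%.
Via Vantage: 5% × 35% = 1.75%.
Via Ironvale → Vantage: 40% × 5% × 35% = 0.7%.
Total: 19.2% + 0.96% + 0.225% + 0.09% + 1% + 1.75% + 0.7% = 23.925%.
Rounded: 23.93%.

23.93%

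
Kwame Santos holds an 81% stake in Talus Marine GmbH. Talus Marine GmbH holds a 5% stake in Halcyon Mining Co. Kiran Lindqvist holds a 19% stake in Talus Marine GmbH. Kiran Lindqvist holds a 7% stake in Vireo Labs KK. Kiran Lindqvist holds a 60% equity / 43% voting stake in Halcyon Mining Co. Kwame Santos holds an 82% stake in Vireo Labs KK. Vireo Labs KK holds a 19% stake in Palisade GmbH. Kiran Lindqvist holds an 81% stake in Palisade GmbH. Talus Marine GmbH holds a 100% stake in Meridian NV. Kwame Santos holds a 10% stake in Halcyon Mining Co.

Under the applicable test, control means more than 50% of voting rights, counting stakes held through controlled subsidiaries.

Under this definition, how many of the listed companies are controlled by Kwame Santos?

Kwame holds 82% of Vireo, so Kwame controls Vireo.
Kwame holds 81% of Talus, so Kwame controls Talus.
Talus holds 100% of Meridian, so Kwame controls Meridian.
No other company's threshold is met.
Kwame controls 3 companies.

3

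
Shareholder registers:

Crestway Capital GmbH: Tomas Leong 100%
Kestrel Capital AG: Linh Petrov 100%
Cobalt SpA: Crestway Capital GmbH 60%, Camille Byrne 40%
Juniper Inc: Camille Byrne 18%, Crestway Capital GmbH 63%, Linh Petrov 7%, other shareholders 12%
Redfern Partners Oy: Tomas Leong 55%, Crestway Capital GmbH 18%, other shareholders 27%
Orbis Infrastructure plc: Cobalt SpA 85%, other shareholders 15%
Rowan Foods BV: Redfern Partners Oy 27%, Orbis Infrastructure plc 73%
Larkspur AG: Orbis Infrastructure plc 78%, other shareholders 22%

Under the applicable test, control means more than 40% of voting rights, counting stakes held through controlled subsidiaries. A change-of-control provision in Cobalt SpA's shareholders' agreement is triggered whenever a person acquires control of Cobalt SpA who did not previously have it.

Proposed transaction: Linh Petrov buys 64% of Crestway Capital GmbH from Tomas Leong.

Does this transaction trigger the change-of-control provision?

The purchase adds only to Linh's holdings (Tomas's stake shrinks), so Linh is the only person who could newly come to control Cobalt.
Linh holds 100% of Kestrel, so Linh controls Kestrel.
Neither Linh nor any entity Linh controls holds any voting interest in Cobalt.
So before the transaction, Linh does not control Cobalt.
After the purchase, Linh holds 64% of Crestway directly, and Tomas's stake falls to 36%.
Linh holds 64% of Crestway, so Linh controls Crestway.
Crestway holds 60% of Cobalt, so Linh controls Cobalt.
Linh did not control Cobalt before and does after, so the clause is triggered.

Yes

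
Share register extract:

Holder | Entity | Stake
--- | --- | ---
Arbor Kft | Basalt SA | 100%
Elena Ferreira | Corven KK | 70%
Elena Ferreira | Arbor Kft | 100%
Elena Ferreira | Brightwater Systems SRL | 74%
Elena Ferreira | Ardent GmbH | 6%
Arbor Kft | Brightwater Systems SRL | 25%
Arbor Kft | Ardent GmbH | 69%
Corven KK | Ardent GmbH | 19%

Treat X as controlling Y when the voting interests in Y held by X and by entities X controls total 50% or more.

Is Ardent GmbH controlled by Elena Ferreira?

Yes

Elena holds 100% of Arbor, so Elena controls Arbor.
Elena holds 70% of Corven, so Elena controls Corven.
Corven and Arbor and Elena together hold 19% + 69% + 6% = 94% of Ardent, so Elena controls Ardent.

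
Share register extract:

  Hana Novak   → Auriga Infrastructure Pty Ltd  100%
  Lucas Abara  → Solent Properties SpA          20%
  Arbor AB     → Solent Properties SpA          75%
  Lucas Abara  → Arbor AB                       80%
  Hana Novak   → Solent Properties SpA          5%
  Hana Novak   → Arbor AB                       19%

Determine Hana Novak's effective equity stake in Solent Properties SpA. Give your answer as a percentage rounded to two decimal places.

Hana reaches Solent along 2 paths.
Via Arbor: 19% × 75% = 14.25%.
Direct stake: 5% = 5%.
Total: 14.25% + 5% = 19.25%.

19.25%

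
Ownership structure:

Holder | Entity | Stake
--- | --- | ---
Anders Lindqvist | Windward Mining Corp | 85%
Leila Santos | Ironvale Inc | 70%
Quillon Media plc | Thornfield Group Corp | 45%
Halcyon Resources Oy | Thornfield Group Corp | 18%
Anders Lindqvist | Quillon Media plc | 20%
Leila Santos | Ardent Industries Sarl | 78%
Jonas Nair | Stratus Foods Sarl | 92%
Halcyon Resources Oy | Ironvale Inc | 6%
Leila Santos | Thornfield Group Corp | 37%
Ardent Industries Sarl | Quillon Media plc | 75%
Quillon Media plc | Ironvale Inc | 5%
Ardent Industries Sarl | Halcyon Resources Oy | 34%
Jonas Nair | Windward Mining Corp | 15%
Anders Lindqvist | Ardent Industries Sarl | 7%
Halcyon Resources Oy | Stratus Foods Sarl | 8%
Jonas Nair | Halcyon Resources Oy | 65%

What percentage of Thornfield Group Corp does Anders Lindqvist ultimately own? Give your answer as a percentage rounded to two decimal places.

11.79%

Anders reaches Thornfield along 3 paths.
Via Ardent → Halcyon: 7% × 34% × 18% = 0.4284%.
Via Ardent → Quillon: 7% × 75% × 45% = 2.3625%.
Via Quillon: 20% × 45% = 9%.
Total: 0.4284% + 2.3625% + 9% = 11.7909%.
Rounded: 11.79%.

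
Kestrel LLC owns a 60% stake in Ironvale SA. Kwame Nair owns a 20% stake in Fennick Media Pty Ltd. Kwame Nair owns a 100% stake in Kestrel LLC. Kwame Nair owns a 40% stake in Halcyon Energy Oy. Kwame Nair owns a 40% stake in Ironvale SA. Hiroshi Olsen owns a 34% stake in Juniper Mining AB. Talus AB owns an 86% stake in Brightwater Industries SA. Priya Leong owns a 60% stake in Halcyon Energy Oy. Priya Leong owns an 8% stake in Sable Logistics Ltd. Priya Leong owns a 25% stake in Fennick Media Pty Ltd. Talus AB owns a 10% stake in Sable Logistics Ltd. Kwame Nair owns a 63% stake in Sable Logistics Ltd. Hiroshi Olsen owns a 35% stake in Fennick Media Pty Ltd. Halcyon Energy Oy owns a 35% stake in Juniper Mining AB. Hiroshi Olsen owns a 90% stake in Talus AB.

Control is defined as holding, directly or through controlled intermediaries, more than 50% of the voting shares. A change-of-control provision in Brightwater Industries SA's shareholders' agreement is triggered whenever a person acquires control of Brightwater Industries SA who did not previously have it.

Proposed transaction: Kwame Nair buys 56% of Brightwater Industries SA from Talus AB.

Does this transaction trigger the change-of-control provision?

The purchase adds only to Kwame's holdings (Talus's stake shrinks), so Kwame is the only person who could newly come to control Brightwater.
Kwame holds 100% of Kestrel, so Kwame controls Kestrel.
Kwame and Kestrel together hold 40% + 60% = 100% of Ironvale, so Kwame controls Ironvale.
Kwame holds 63% of Sable, so Kwame controls Sable.
Neither Kwame nor any entity Kwame controls holds any voting interest in Brightwater.
So before the transaction, Kwame does not control Brightwater.
After the purchase, Kwame holds 56% of Brightwater directly, and Talus's stake falls to 30%.
Kwame holds 56% of Brightwater, so Kwame controls Brightwater.
Kwame did not control Brightwater before and does after, so the clause is triggered.

Yes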